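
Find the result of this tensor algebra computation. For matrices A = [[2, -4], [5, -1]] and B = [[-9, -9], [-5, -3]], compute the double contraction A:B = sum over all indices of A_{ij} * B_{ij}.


A:B = sum over all i,j of A_{ij} * B_{ij}.
Row 1: 2*-9=-18, -4*-9=36 => row sum = 18
Row 2: 5*-5=-25, -1*-3=3 => row sum = -22
Total = 18 + -22 = -4

-4


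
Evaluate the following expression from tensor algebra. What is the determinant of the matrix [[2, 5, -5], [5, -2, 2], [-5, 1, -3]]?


Expanding along the first row, det(A) = a11*M_11 - a12*M_12 + a13*M_13, where M_1j is the (1,j) minor.
Minor M_11 = -2*-3 - 2*1 = 4
Minor M_12 = 5*-3 - 2*-5 = -5
Minor M_13 = 5*1 - -2*-5 = -5
det = 2*(4) - 5*(-5) + -5*(-5)
    = 8 - -25 + 25
    = 58

58


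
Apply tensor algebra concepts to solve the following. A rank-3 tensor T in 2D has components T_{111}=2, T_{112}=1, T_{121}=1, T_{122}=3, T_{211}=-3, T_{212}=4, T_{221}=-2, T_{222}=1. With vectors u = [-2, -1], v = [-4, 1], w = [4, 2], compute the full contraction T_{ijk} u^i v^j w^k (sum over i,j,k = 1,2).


S = sum over i,j,k of T_{ijk} u_i v_j w_k. Expanding all 8 terms:
T_{111}*u_1*v_1*w_1 = 2*-2*-4*4 = 64  (running total: 64)
T_{112}*u_1*v_1*w_2 = 1*-2*-4*2 = 16  (running total: 80)
T_{121}*u_1*v_2*w_1 = 1*-2*1*4 = -8  (running total: 72)
T_{122}*u_1*v_2*w_2 = 3*-2*1*2 = -12  (running total: 60)
T_{211}*u_2*v_1*w_1 = -3*-1*-4*4 = -48  (running total: 12)
T_{212}*u_2*v_1*w_2 = 4*-1*-4*2 = 32  (running total: 44)
T_{221}*u_2*v_2*w_1 = -2*-1*1*4 = 8  (running total: 52)
T_{222}*u_2*v_2*w_2 = 1*-1*1*2 = -2  (running total: 50)
S = 50

50


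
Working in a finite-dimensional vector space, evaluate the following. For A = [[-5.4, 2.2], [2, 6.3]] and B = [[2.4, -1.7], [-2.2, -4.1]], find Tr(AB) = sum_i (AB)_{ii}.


Tr(AB) = sum_i (AB)_{ii} where (AB)_{ii} = sum_k A_{ik} B_{ki}.
(AB)_{11} = -5.4*2.4 + 2.2*-2.2 = -17.8
(AB)_{22} = 2*-1.7 + 6.3*-4.1 = -29.23
Tr(AB) = -17.8 + -29.23 = -47.03

-47.03


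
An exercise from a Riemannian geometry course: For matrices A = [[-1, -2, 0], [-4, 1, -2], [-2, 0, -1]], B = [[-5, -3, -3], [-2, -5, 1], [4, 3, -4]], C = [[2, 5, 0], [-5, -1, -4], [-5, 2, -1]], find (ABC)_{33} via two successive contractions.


(ABC)_{33} = sum_m (AB)_{3m} C_{m3}. First compute row 3 of AB.
(AB)_{31} = -2*-5 + 0*-2 + -1*4 = 6
(AB)_{32} = -2*-3 + 0*-5 + -1*3 = 3
(AB)_{33} = -2*-3 + 0*1 + -1*-4 = 10
Now contract with column 3 of C:
(AB)_{31} * C_{13} = 6 * 0 = 0
(AB)_{32} * C_{23} = 3 * -4 = -12
(AB)_{33} * C_{33} = 10 * -1 = -10
(ABC)_{33} = 0 + -12 + -10 = -22

-22


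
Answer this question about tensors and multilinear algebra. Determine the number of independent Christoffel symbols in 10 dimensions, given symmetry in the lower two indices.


Christoffel symbols Gamma^k_{ij} are symmetric in i,j, so there are d * d(d+1)/2 independent symbols.
d = 10
d(d+1)/2 = 10 * 11 / 2 = 55
Total = 10 * 55 = 550

550


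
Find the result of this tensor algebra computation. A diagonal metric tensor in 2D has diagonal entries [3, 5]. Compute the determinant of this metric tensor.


For a diagonal metric, the determinant is the product of diagonal entries.
Diagonal entries: 3, 5
det(g) = 3 * 5 = 15

15


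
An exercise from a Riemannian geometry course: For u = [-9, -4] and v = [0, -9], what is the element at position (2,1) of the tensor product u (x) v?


The outer product entry T_{ij} = u_i * v_j.
We need i=2, j=1.
u_2 = -4, v_1 = 0
T_{2,1} = -4 * 0 = 0

0


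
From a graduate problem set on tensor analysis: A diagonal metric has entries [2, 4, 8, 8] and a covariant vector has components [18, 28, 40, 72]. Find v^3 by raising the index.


To raise an index with a diagonal metric: v^i = v_i / g_{ii}.
For index 3: v_3 = 40, g_{33} = 8
v^3 = 40 / 8 = 5

5


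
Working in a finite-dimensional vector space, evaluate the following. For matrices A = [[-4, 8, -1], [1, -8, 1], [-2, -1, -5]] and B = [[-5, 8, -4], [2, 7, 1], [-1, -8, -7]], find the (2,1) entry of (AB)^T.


(AB)^T_{ij} = (AB)_{ji} = sum_k A_{jk} B_{ki}.
For i=2, j=1 we need (AB)_{12}:
A_{11} * B_{12} = -4 * 8 = -32
A_{12} * B_{22} = 8 * 7 = 56
A_{13} * B_{32} = -1 * -8 = 8
Sum = -32 + 56 + 8 = 32

32


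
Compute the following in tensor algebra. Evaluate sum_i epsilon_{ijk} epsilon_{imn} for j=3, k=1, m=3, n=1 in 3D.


Using the identity: epsilon_{ijk} epsilon_{imn} = delta_{jm} delta_{kn} - delta_{jn} delta_{km}.
delta_{33} = 1
delta_{11} = 1
delta_{31} = 0
delta_{13} = 0
Result = 1 * 1 - 0 * 0 = 1 - 0 = 1

1


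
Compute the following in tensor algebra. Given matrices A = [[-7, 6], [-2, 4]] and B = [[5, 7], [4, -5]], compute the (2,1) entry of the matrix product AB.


(AB)_{ij} = sum_k A_{ik} B_{kj}.
For i=2, j=1:
A_{21} * B_{11} = -2 * 5 = -10
A_{22} * B_{21} = 4 * 4 = 16
Sum = -10 + 16 = 6

6


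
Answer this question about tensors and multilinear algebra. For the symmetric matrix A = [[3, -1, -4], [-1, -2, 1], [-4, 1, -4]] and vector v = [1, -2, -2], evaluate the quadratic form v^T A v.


First compute Av:
(Av)_1 = 3*1 + -1*-2 + -4*-2 = 13
(Av)_2 = -1*1 + -2*-2 + 1*-2 = 1
(Av)_3 = -4*1 + 1*-2 + -4*-2 = 2
Av = [13, 1, 2]
Then v^T (Av) = 1*13 + -2*1 + -2*2
= 13 + -2 + -4 = 7

7


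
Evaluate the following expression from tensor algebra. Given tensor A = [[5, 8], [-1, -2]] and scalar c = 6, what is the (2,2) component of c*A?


Scalar multiplication: (cA)_{ij} = c * A_{ij}.
c = 6
A_{22} = -2
(cA)_{22} = 6 * -2 = -12

-12


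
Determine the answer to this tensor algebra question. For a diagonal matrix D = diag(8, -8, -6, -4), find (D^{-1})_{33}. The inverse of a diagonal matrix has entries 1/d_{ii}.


For a diagonal matrix, the inverse has entries (D^{-1})_{ii} = 1/d_{ii}.
The diagonal entries are: d_{11} = 8, d_{22} = -8, d_{33} = -6, d_{44} = -4
We need (D^{-1})_{33} = 1/d_{33} = 1/-6 = -1/6

-1/6


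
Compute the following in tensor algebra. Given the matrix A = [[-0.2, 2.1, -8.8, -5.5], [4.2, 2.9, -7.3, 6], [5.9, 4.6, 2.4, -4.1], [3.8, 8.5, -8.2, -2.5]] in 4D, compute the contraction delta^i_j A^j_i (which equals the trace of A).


The contraction (trace) of a rank-2 tensor is the sum of its diagonal elements.
Diagonal entries: A[1,1] = -0.2, A[2,2] = 2.9, A[3,3] = 2.4, A[4,4] = -2.5
Tr(A) = -0.2 + 2.9 + 2.4 + -2.5 = 2.6

2.6


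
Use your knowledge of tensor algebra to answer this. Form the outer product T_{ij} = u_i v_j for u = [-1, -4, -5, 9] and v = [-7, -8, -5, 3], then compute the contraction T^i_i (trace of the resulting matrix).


The outer product gives T_{ij} = u_i v_j.
The trace (contraction) is Tr(T) = sum_i T_{ii} = sum_i u_i v_i.
Diagonal entries:
T_{11} = u_1 * v_1 = -1 * -7 = 7
T_{22} = u_2 * v_2 = -4 * -8 = 32
T_{33} = u_3 * v_3 = -5 * -5 = 25
T_{44} = u_4 * v_4 = 9 * 3 = 27
Tr(T) = 7 + 32 + 25 + 27 = 91

91


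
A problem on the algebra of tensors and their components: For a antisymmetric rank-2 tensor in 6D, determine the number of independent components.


A antisymmetric rank-2 tensor in d dimensions has d(d-1)/2 independent components.
d = 6
d(d-1)/2 = 6 * 5 / 2 = 30 / 2 = 15

15


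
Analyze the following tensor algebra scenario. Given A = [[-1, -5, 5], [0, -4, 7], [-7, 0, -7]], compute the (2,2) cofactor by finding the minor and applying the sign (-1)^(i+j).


To find cofactor C_{22}, delete row 2 and column 2.
The resulting 2x2 submatrix is: [[-1, 5], [-7, -7]]
Minor M_{22} = -1*-7 - 5*-7
  = 7 - -35 = 42
Sign = (-1)^(2+2) = (-1)^4 = 1
Cofactor C_{22} = 1 * 42 = 42

42


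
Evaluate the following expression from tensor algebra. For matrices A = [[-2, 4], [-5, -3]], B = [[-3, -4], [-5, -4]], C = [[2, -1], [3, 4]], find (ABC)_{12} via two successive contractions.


(ABC)_{12} = sum_m (AB)_{1m} C_{m2}. First compute row 1 of AB.
(AB)_{11} = -2*-3 + 4*-5 = -14
(AB)_{12} = -2*-4 + 4*-4 = -8
Now contract with column 2 of C:
(AB)_{11} * C_{12} = -14 * -1 = 14
(AB)_{12} * C_{22} = -8 * 4 = -32
(ABC)_{12} = 14 + -32 = -18

-18


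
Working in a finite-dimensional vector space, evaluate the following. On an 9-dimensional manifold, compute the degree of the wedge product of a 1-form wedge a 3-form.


The degree of a wedge product is the sum of the degrees of the individual forms.
Degrees: 1, 3
Total degree = 1 + 3 = 4

4


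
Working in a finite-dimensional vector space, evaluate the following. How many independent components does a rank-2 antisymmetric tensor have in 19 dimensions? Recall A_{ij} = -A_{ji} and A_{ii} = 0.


An antisymmetric rank-2 tensor satisfies A_{ij} = -A_{ji}, so diagonal entries are zero.
The independent components are the upper-triangular entries: C(n, 2) = n(n-1)/2.
n = 19
C(19, 2) = 19 * 18 / 2 = 342 / 2 = 171

171


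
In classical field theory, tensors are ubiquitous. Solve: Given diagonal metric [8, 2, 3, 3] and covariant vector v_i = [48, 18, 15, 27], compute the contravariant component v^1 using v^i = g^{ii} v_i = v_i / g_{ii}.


To raise an index with a diagonal metric: v^i = v_i / g_{ii}.
For index 1: v_1 = 48, g_{11} = 8
v^1 = 48 / 8 = 6

6


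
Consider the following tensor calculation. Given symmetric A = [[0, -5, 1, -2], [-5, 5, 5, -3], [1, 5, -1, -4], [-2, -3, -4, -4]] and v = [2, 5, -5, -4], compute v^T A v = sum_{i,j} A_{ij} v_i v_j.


First compute Av:
(Av)_1 = 0*2 + -5*5 + 1*-5 + -2*-4 = -22
(Av)_2 = -5*2 + 5*5 + 5*-5 + -3*-4 = 2
(Av)_3 = 1*2 + 5*5 + -1*-5 + -4*-4 = 48
(Av)_4 = -2*2 + -3*5 + -4*-5 + -4*-4 = 17
Av = [-22, 2, 48, 17]
Then v^T (Av) = 2*-22 + 5*2 + -5*48 + -4*17
= -44 + 10 + -240 + -68 = -342

-342


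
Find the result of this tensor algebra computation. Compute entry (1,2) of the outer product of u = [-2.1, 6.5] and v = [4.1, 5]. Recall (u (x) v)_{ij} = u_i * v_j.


The outer product entry T_{ij} = u_i * v_j.
We need i=1, j=2.
u_1 = -2.1, v_2 = 5
T_{1,2} = -2.1 * 5 = -10.5

-10.5


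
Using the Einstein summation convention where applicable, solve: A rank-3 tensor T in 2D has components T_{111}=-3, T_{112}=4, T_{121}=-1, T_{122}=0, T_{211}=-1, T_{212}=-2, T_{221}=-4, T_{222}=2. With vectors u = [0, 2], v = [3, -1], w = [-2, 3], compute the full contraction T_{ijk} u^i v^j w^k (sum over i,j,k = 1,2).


S = sum over i,j,k of T_{ijk} u_i v_j w_k. Expanding all 8 terms:
T_{111}*u_1*v_1*w_1 = -3*0*3*-2 = 0  (running total: 0)
T_{112}*u_1*v_1*w_2 = 4*0*3*3 = 0  (running total: 0)
T_{121}*u_1*v_2*w_1 = -1*0*-1*-2 = 0  (running total: 0)
T_{122}*u_1*v_2*w_2 = 0*0*-1*3 = 0  (running total: 0)
T_{211}*u_2*v_1*w_1 = -1*2*3*-2 = 12  (running total: 12)
T_{212}*u_2*v_1*w_2 = -2*2*3*3 = -36  (running total: -24)
T_{221}*u_2*v_2*w_1 = -4*2*-1*-2 = -16  (running total: -40)
T_{222}*u_2*v_2*w_2 = 2*2*-1*3 = -12  (running total: -52)
S = -52

-52


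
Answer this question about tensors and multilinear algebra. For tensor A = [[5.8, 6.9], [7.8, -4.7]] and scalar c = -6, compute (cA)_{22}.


Scalar multiplication: (cA)_{ij} = c * A_{ij}.
c = -6
A_{22} = -4.7
(cA)_{22} = -6 * -4.7 = 28.2

28.2


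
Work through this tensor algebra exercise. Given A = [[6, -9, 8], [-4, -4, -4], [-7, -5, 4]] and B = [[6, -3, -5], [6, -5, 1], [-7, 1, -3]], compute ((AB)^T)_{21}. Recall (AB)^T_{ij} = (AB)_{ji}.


(AB)^T_{ij} = (AB)_{ji} = sum_k A_{jk} B_{ki}.
For i=2, j=1 we need (AB)_{12}:
A_{11} * B_{12} = 6 * -3 = -18
A_{12} * B_{22} = -9 * -5 = 45
A_{13} * B_{32} = 8 * 1 = 8
Sum = -18 + 45 + 8 = 35

35


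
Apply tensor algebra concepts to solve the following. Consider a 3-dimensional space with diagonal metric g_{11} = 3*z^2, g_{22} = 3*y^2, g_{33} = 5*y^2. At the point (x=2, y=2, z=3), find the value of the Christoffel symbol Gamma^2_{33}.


For a diagonal metric, Gamma^k_{ij} = (1/2) g^{kk} (dg_{ik}/dx_j + dg_{jk}/dx_i - dg_{ij}/dx_k).
The metric is diagonal, so g_{ab} = 0 for a != b.
At the given point: g_{11} = 27, g_{22} = 12, g_{33} = 20
g^{22} = 1/12
dg_{32}/dx_3 = 0 (off-diagonal)
dg_{32}/dx_3 = 0 (off-diagonal)
dg_{33}/dx_2 = dg_{33}/dx_2 = 20
Numerator = 0 + 0 - 20 = -20
Gamma^2_{33} = -20 / (2 * 12) = -5/6

-5/6


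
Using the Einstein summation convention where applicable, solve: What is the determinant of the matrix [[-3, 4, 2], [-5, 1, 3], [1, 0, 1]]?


Expanding along the first row, det(A) = a11*M_11 - a12*M_12 + a13*M_13, where M_1j is the (1,j) minor.
Minor M_11 = 1*1 - 3*0 = 1
Minor M_12 = -5*1 - 3*1 = -8
Minor M_13 = -5*0 - 1*1 = -1
det = -3*(1) - 4*(-8) + 2*(-1)
    = -3 - -32 + -2
    = 27

27


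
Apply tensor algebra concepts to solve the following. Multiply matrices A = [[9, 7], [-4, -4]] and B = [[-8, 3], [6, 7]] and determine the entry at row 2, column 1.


(AB)_{ij} = sum_k A_{ik} B_{kj}.
For i=2, j=1:
A_{21} * B_{11} = -4 * -8 = 32
A_{22} * B_{21} = -4 * 6 = -24
Sum = 32 + -24 = 8

8


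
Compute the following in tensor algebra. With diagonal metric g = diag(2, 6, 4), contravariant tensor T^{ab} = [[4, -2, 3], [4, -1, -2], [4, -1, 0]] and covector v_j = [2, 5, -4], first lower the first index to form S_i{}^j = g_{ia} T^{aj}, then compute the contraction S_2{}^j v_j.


Step 1: lower the first index. For a diagonal metric, g_{ia} T^{aj} = g_{ii} T^{ij} (no sum on i).
g_{22} = 6
S_2{}^1 = 6 * T^{21} = 6 * 4 = 24
S_2{}^2 = 6 * T^{22} = 6 * -1 = -6
S_2{}^3 = 6 * T^{23} = 6 * -2 = -12
Step 2: contract S_2{}^j with v_j.
S_2{}^1 * v_1 = 24 * 2 = 48
S_2{}^2 * v_2 = -6 * 5 = -30
S_2{}^3 * v_3 = -12 * -4 = 48
Result = 48 + -30 + 48 = 66

66


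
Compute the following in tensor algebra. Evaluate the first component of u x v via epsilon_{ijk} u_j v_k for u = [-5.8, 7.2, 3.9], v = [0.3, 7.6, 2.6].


(u x v)_1 = sum_{j,k} epsilon_{1jk} u_j v_k. Only permutations of (1,2,3) contribute; the two non-zero terms are:
eps_{123} u_2 v_3 = 1 * 7.2 * 2.6 = 18.72
eps_{132} u_3 v_2 = -1 * 3.9 * 7.6 = -29.64
(u x v)_1 = -10.92

-10.92


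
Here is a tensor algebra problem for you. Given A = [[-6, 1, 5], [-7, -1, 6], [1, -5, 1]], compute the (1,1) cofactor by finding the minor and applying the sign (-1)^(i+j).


To find cofactor C_{11}, delete row 1 and column 1.
The resulting 2x2 submatrix is: [[-1, 6], [-5, 1]]
Minor M_{11} = -1*1 - 6*-5
  = -1 - -30 = 29
Sign = (-1)^(1+1) = (-1)^2 = 1
Cofactor C_{11} = 1 * 29 = 29

29


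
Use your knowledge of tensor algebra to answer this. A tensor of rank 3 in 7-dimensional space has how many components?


The number of components of a rank-r tensor in d dimensions is d^r.
Here d = 7 and r = 3.
7^3 = 343

343


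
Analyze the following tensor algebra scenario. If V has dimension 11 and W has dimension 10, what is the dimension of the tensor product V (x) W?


The dimension of a tensor product is the product of dimensions.
dim(V) = 11, dim(W) = 10
dim(V (x) W) = 11 * 10 = 110

110


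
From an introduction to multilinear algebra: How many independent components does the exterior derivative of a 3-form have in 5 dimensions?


The exterior derivative of a p-form is a (p+1)-form.
Its number of independent components is C(n, p+1).
n = 5, p+1 = 4
C(5, 4) = 5

5


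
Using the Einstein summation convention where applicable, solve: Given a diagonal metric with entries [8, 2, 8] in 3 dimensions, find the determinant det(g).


For a diagonal metric, the determinant is the product of diagonal entries.
Diagonal entries: 8, 2, 8
det(g) = 8 * 2 * 8 = 128

128


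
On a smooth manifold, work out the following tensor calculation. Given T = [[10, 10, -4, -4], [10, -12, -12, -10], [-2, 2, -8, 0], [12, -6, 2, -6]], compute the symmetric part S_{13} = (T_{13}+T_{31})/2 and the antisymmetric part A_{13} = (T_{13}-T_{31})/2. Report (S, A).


T_{13} = -4
T_{31} = -2
S_{13} = (-4 + -2)/2 = -6/2 = -3
A_{13} = (-4 - -2)/2 = -2/2 = -1
Check: S + A = -3 + -1 = -4 = T_{13}.

(-3, -1)


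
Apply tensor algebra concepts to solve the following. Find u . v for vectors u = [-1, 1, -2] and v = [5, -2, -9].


The inner product u . v = sum of u_i * v_i.
Term-by-term: -1 * 5, 1 * -2, -2 * -9
Products: -5, -2, 18
Sum = -5 + -2 + 18 = 11

11


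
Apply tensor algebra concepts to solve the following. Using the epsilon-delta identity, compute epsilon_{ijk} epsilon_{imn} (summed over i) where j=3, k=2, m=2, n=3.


Using the identity: epsilon_{ijk} epsilon_{imn} = delta_{jm} delta_{kn} - delta_{jn} delta_{km}.
delta_{32} = 0
delta_{23} = 0
delta_{33} = 1
delta_{22} = 1
Result = 0 * 0 - 1 * 1 = 0 - 1 = -1

-1


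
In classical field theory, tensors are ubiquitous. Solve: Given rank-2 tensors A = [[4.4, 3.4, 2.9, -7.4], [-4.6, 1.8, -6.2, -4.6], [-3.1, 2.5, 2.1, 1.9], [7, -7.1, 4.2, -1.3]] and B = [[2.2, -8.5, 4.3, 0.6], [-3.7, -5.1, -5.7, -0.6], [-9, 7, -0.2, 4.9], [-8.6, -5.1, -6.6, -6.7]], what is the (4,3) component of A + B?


Tensor addition is component-wise: (A + B)_{ij} = A_{ij} + B_{ij}.
A_{43} = 4.2
B_{43} = -6.6
(A + B)_{43} = 4.2 + -6.6 = -2.4

-2.4


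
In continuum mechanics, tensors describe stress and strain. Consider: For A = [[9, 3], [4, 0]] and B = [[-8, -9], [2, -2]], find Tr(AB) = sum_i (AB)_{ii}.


Tr(AB) = sum_i (AB)_{ii} where (AB)_{ii} = sum_k A_{ik} B_{ki}.
(AB)_{11} = 9*-8 + 3*2 = -66
(AB)_{22} = 4*-9 + 0*-2 = -36
Tr(AB) = -66 + -36 = -102

-102


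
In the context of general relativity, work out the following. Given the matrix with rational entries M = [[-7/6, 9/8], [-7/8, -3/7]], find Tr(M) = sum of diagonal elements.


The trace is the sum of diagonal entries.
Diagonal: M[1,1] = -7/6, M[2,2] = -3/7
Tr(M) = -7/6 + -3/7
Computing step by step:
After adding M[1,1]: -7/6
After adding M[2,2]: -67/42
Tr(M) = -67/42

-67/42


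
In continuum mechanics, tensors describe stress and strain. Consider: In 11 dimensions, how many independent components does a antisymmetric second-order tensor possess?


A antisymmetric rank-2 tensor in d dimensions has d(d-1)/2 independent components.
d = 11
d(d-1)/2 = 11 * 10 / 2 = 110 / 2 = 55

55


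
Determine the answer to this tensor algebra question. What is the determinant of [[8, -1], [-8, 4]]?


For a 2x2 matrix [[a, b], [c, d]], det = a*d - b*c.
a = 8, b = -1, c = -8, d = 4
a*d = 8 * 4 = 32
b*c = -1 * -8 = 8
det = 32 - 8 = 24

24


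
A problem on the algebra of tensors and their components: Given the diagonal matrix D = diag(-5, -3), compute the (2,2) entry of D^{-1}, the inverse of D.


For a diagonal matrix, the inverse has entries (D^{-1})_{ii} = 1/d_{ii}.
The diagonal entries are: d_{11} = -5, d_{22} = -3
We need (D^{-1})_{22} = 1/d_{22} = 1/-3 = -1/3

-1/3


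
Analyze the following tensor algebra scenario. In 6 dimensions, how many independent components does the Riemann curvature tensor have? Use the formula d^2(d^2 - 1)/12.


The Riemann tensor in d dimensions has d^2(d^2 - 1)/12 independent components.
d = 6, so d^2 = 36
d^2 - 1 = 35
d^2(d^2 - 1) = 36 * 35 = 1260
Divide by 12: 1260 / 12 = 105

105


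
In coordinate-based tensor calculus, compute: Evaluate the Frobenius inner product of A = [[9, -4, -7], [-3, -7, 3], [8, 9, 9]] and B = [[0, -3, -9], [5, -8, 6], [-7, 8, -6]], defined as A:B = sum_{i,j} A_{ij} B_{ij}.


A:B = sum over all i,j of A_{ij} * B_{ij}.
Row 1: 9*0=0, -4*-3=12, -7*-9=63 => row sum = 75
Row 2: -3*5=-15, -7*-8=56, 3*6=18 => row sum = 59
Row 3: 8*-7=-56, 9*8=72, 9*-6=-54 => row sum = -38
Total = 75 + 59 + -38 = 96

96


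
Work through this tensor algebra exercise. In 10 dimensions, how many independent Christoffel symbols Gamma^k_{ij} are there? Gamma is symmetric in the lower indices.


Christoffel symbols Gamma^k_{ij} are symmetric in i,j, so there are d * d(d+1)/2 independent symbols.
d = 10
d(d+1)/2 = 10 * 11 / 2 = 55
Total = 10 * 55 = 550

550


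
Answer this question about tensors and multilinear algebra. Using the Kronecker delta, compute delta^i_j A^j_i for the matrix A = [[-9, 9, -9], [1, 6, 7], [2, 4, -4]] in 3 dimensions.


The contraction (trace) of a rank-2 tensor is the sum of its diagonal elements.
Diagonal entries: A[1,1] = -9, A[2,2] = 6, A[3,3] = -4
Tr(A) = -9 + 6 + -4 = -7

-7


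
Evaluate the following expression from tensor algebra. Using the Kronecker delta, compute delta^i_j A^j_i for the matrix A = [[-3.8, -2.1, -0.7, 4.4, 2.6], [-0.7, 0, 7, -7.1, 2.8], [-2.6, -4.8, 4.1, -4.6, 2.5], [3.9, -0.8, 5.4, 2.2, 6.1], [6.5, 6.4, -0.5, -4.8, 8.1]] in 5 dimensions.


The contraction (trace) of a rank-2 tensor is the sum of its diagonal elements.
Diagonal entries: A[1,1] = -3.8, A[2,2] = 0, A[3,3] = 4.1, A[4,4] = 2.2, A[5,5] = 8.1
Tr(A) = -3.8 + 0 + 4.1 + 2.2 + 8.1 = 10.6

10.6


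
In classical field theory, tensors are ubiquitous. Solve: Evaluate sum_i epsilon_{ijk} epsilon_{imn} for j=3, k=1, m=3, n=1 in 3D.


Using the identity: epsilon_{ijk} epsilon_{imn} = delta_{jm} delta_{kn} - delta_{jn} delta_{km}.
delta_{33} = 1
delta_{11} = 1
delta_{31} = 0
delta_{13} = 0
Result = 1 * 1 - 0 * 0 = 1 - 0 = 1

1


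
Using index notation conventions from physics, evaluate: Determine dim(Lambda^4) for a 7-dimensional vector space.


The dimension of the space of p-forms on an n-dimensional space is C(n, p).
n = 7, p = 4
C(7, 4) = 7! / (4! * 3!) = 35

35


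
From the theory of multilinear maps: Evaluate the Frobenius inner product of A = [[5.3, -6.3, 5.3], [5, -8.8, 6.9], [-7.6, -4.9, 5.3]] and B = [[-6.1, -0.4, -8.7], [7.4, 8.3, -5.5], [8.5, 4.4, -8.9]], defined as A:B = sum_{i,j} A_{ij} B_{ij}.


A:B = sum over all i,j of A_{ij} * B_{ij}.
Row 1: 5.3*-6.1=-32.33, -6.3*-0.4=2.52, 5.3*-8.7=-46.11 => row sum = -75.92
Row 2: 5*7.4=37, -8.8*8.3=-73.04, 6.9*-5.5=-37.95 => row sum = -73.99
Row 3: -7.6*8.5=-64.6, -4.9*4.4=-21.56, 5.3*-8.9=-47.17 => row sum = -133.33
Total = -75.92 + -73.99 + -133.33 = -283.24

-283.24


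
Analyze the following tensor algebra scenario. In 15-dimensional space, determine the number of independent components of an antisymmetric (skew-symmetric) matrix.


An antisymmetric rank-2 tensor satisfies A_{ij} = -A_{ji}, so diagonal entries are zero.
The independent components are the upper-triangular entries: C(n, 2) = n(n-1)/2.
n = 15
C(15, 2) = 15 * 14 / 2 = 210 / 2 = 105

105


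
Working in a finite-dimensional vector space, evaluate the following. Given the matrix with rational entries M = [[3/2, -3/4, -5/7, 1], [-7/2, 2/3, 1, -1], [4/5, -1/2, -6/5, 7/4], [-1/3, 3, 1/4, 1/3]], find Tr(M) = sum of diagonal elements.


The trace is the sum of diagonal entries.
Diagonal: M[1,1] = 3/2, M[2,2] = 2/3, M[3,3] = -6/5, M[4,4] = 1/3
Tr(M) = 3/2 + 2/3 + -6/5 + 1/3
Computing step by step:
After adding M[1,1]: 3/2
After adding M[2,2]: 13/6
After adding M[3,3]: 29/30
After adding M[4,4]: 13/10
Tr(M) = 13/10

13/10


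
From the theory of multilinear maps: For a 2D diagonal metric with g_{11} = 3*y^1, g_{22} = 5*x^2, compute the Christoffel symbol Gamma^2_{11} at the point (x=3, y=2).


For a diagonal metric, Gamma^k_{ij} = (1/2) g^{kk} (dg_{ik}/dx_j + dg_{jk}/dx_i - dg_{ij}/dx_k).
The metric is diagonal, so g_{ab} = 0 for a != b.
At the given point: g_{11} = 6, g_{22} = 45
g^{22} = 1/45
dg_{12}/dx_1 = 0 (off-diagonal)
dg_{12}/dx_1 = 0 (off-diagonal)
dg_{11}/dx_2 = dg_{11}/dx_2 = 3
Numerator = 0 + 0 - 3 = -3
Gamma^2_{11} = -3 / (2 * 45) = -1/30

-1/30


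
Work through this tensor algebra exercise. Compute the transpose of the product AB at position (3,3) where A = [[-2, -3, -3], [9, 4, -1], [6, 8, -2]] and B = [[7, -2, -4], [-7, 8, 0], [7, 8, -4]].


(AB)^T_{ij} = (AB)_{ji} = sum_k A_{jk} B_{ki}.
For i=3, j=3 we need (AB)_{33}:
A_{31} * B_{13} = 6 * -4 = -24
A_{32} * B_{23} = 8 * 0 = 0
A_{33} * B_{33} = -2 * -4 = 8
Sum = -24 + 0 + 8 = -16

-16


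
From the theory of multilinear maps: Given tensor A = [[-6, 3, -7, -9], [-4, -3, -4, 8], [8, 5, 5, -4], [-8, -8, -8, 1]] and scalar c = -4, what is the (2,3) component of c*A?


Scalar multiplication: (cA)_{ij} = c * A_{ij}.
c = -4
A_{23} = -4
(cA)_{23} = -4 * -4 = 16

16


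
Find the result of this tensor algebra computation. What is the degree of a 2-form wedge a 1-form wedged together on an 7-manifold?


The degree of a wedge product is the sum of the degrees of the individual forms.
Degrees: 2, 1
Total degree = 2 + 1 = 3

3


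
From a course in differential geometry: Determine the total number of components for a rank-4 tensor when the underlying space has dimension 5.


The number of components of a rank-r tensor in d dimensions is d^r.
Here d = 5 and r = 4.
5^4 = 625

625


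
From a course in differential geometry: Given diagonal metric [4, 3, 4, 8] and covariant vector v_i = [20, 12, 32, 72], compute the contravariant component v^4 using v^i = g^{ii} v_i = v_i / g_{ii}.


To raise an index with a diagonal metric: v^i = v_i / g_{ii}.
For index 4: v_4 = 72, g_{44} = 8
v^4 = 72 / 8 = 9

9


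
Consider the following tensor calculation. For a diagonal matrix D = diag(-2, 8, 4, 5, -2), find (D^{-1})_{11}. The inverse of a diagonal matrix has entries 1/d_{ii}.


For a diagonal matrix, the inverse has entries (D^{-1})_{ii} = 1/d_{ii}.
The diagonal entries are: d_{11} = -2, d_{22} = 8, d_{33} = 4, d_{44} = 5, d_{55} = -2
We need (D^{-1})_{11} = 1/d_{11} = 1/-2 = -1/2

-1/2


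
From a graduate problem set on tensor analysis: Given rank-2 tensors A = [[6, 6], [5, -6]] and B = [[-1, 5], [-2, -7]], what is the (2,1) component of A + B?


Tensor addition is component-wise: (A + B)_{ij} = A_{ij} + B_{ij}.
A_{21} = 5
B_{21} = -2
(A + B)_{21} = 5 + -2 = 3

3


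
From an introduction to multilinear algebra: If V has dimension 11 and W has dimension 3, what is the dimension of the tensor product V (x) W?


The dimension of a tensor product is the product of dimensions.
dim(V) = 11, dim(W) = 3
dim(V (x) W) = 11 * 3 = 33

33


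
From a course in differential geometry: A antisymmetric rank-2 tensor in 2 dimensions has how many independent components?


A antisymmetric rank-2 tensor in d dimensions has d(d-1)/2 independent components.
d = 2
d(d-1)/2 = 2 * 1 / 2 = 2 / 2 = 1

1


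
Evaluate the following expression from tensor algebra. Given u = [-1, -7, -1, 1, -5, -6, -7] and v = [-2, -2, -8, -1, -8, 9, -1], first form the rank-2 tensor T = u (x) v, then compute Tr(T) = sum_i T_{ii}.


The outer product gives T_{ij} = u_i v_j.
The trace (contraction) is Tr(T) = sum_i T_{ii} = sum_i u_i v_i.
Diagonal entries:
T_{11} = u_1 * v_1 = -1 * -2 = 2
T_{22} = u_2 * v_2 = -7 * -2 = 14
T_{33} = u_3 * v_3 = -1 * -8 = 8
T_{44} = u_4 * v_4 = 1 * -1 = -1
T_{55} = u_5 * v_5 = -5 * -8 = 40
T_{66} = u_6 * v_6 = -6 * 9 = -54
T_{77} = u_7 * v_7 = -7 * -1 = 7
Tr(T) = 2 + 14 + 8 + -1 + 40 + -54 + 7 = 16

16


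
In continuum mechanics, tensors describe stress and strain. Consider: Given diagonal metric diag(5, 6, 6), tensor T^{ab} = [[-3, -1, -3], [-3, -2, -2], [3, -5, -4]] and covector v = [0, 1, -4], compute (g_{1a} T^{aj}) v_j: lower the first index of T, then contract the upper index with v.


Step 1: lower the first index. For a diagonal metric, g_{ia} T^{aj} = g_{ii} T^{ij} (no sum on i).
g_{11} = 5
S_1{}^1 = 5 * T^{11} = 5 * -3 = -15
S_1{}^2 = 5 * T^{12} = 5 * -1 = -5
S_1{}^3 = 5 * T^{13} = 5 * -3 = -15
Step 2: contract S_1{}^j with v_j.
S_1{}^1 * v_1 = -15 * 0 = 0
S_1{}^2 * v_2 = -5 * 1 = -5
S_1{}^3 * v_3 = -15 * -4 = 60
Result = 0 + -5 + 60 = 55

55


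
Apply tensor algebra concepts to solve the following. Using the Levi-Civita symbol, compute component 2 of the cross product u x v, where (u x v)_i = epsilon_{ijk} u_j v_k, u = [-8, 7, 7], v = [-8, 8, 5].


(u x v)_2 = sum_{j,k} epsilon_{2jk} u_j v_k. Only permutations of (1,2,3) contribute; the two non-zero terms are:
eps_{213} u_1 v_3 = -1 * -8 * 5 = 40
eps_{231} u_3 v_1 = 1 * 7 * -8 = -56
(u x v)_2 = -16

-16


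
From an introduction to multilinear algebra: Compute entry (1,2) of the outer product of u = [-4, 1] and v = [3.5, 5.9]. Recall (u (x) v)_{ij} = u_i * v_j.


The outer product entry T_{ij} = u_i * v_j.
We need i=1, j=2.
u_1 = -4, v_2 = 5.9
T_{1,2} = -4 * 5.9 = -23.6

-23.6


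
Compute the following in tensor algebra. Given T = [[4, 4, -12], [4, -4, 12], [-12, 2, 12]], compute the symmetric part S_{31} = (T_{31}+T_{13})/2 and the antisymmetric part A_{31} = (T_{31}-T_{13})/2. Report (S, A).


T_{31} = -12
T_{13} = -12
S_{31} = (-12 + -12)/2 = -24/2 = -12
A_{31} = (-12 - -12)/2 = 0/2 = 0
Check: S + A = -12 + 0 = -12 = T_{31}.

(-12, 0)


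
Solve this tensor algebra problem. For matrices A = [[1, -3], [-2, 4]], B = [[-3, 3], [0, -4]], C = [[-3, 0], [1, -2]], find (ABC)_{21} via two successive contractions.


(ABC)_{21} = sum_m (AB)_{2m} C_{m1}. First compute row 2 of AB.
(AB)_{21} = -2*-3 + 4*0 = 6
(AB)_{22} = -2*3 + 4*-4 = -22
Now contract with column 1 of C:
(AB)_{21} * C_{11} = 6 * -3 = -18
(AB)_{22} * C_{21} = -22 * 1 = -22
(ABC)_{21} = -18 + -22 = -40

-40


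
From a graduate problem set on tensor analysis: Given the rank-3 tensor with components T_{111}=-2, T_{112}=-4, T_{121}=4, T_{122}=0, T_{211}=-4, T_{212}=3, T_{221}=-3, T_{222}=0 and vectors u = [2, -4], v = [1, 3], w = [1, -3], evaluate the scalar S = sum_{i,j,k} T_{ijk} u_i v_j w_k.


S = sum over i,j,k of T_{ijk} u_i v_j w_k. Expanding all 8 terms:
T_{111}*u_1*v_1*w_1 = -2*2*1*1 = -4  (running total: -4)
T_{112}*u_1*v_1*w_2 = -4*2*1*-3 = 24  (running total: 20)
T_{121}*u_1*v_2*w_1 = 4*2*3*1 = 24  (running total: 44)
T_{122}*u_1*v_2*w_2 = 0*2*3*-3 = 0  (running total: 44)
T_{211}*u_2*v_1*w_1 = -4*-4*1*1 = 16  (running total: 60)
T_{212}*u_2*v_1*w_2 = 3*-4*1*-3 = 36  (running total: 96)
T_{221}*u_2*v_2*w_1 = -3*-4*3*1 = 36  (running total: 132)
T_{222}*u_2*v_2*w_2 = 0*-4*3*-3 = 0  (running total: 132)
S = 132

132


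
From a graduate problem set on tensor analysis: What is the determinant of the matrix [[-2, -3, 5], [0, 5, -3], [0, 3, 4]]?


Expanding along the first row, det(A) = a11*M_11 - a12*M_12 + a13*M_13, where M_1j is the (1,j) minor.
Minor M_11 = 5*4 - -3*3 = 29
Minor M_12 = 0*4 - -3*0 = 0
Minor M_13 = 0*3 - 5*0 = 0
det = -2*(29) - -3*(0) + 5*(0)
    = -58 - 0 + 0
    = -58

-58


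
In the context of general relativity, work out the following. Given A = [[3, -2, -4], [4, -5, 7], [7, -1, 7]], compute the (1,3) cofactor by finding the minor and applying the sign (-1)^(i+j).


To find cofactor C_{13}, delete row 1 and column 3.
The resulting 2x2 submatrix is: [[4, -5], [7, -1]]
Minor M_{13} = 4*-1 - -5*7
  = -4 - -35 = 31
Sign = (-1)^(1+3) = (-1)^4 = 1
Cofactor C_{13} = 1 * 31 = 31

31


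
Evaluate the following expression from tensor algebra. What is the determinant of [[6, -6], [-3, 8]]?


For a 2x2 matrix [[a, b], [c, d]], det = a*d - b*c.
a = 6, b = -6, c = -3, d = 8
a*d = 6 * 8 = 48
b*c = -6 * -3 = 18
det = 48 - 18 = 30

30


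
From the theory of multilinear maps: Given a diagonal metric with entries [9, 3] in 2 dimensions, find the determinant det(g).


For a diagonal metric, the determinant is the product of diagonal entries.
Diagonal entries: 9, 3
det(g) = 9 * 3 = 27

27


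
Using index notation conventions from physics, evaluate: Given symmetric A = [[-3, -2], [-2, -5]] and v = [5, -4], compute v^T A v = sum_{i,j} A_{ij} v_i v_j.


First compute Av:
(Av)_1 = -3*5 + -2*-4 = -7
(Av)_2 = -2*5 + -5*-4 = 10
Av = [-7, 10]
Then v^T (Av) = 5*-7 + -4*10
= -35 + -40 = -75

-75


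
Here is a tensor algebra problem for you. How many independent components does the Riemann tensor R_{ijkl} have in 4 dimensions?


The Riemann tensor in d dimensions has d^2(d^2 - 1)/12 independent components.
d = 4, so d^2 = 16
d^2 - 1 = 15
d^2(d^2 - 1) = 16 * 15 = 240
Divide by 12: 240 / 12 = 20

20


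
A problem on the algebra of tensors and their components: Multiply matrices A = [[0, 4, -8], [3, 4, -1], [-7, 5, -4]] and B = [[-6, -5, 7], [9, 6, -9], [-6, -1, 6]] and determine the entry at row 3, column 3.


(AB)_{ij} = sum_k A_{ik} B_{kj}.
For i=3, j=3:
A_{31} * B_{13} = -7 * 7 = -49
A_{32} * B_{23} = 5 * -9 = -45
A_{33} * B_{33} = -4 * 6 = -24
Sum = -49 + -45 + -24 = -118

-118


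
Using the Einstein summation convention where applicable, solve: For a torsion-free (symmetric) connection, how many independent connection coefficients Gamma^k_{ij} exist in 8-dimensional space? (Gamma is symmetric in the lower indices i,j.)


Christoffel symbols Gamma^k_{ij} are symmetric in i,j, so there are d * d(d+1)/2 independent symbols.
d = 8
d(d+1)/2 = 8 * 9 / 2 = 36
Total = 8 * 36 = 288

288


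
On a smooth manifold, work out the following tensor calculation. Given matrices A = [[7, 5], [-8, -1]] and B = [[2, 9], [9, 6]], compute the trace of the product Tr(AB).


Tr(AB) = sum_i (AB)_{ii} where (AB)_{ii} = sum_k A_{ik} B_{ki}.
(AB)_{11} = 7*2 + 5*9 = 59
(AB)_{22} = -8*9 + -1*6 = -78
Tr(AB) = 59 + -78 = -19

-19


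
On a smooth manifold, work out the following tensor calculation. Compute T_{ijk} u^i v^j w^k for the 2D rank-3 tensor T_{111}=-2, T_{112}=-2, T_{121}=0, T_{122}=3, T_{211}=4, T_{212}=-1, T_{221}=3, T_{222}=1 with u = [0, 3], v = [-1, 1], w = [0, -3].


S = sum over i,j,k of T_{ijk} u_i v_j w_k. Expanding all 8 terms:
T_{111}*u_1*v_1*w_1 = -2*0*-1*0 = 0  (running total: 0)
T_{112}*u_1*v_1*w_2 = -2*0*-1*-3 = 0  (running total: 0)
T_{121}*u_1*v_2*w_1 = 0*0*1*0 = 0  (running total: 0)
T_{122}*u_1*v_2*w_2 = 3*0*1*-3 = 0  (running total: 0)
T_{211}*u_2*v_1*w_1 = 4*3*-1*0 = 0  (running total: 0)
T_{212}*u_2*v_1*w_2 = -1*3*-1*-3 = -9  (running total: -9)
T_{221}*u_2*v_2*w_1 = 3*3*1*0 = 0  (running total: -9)
T_{222}*u_2*v_2*w_2 = 1*3*1*-3 = -9  (running total: -18)
S = -18

-18


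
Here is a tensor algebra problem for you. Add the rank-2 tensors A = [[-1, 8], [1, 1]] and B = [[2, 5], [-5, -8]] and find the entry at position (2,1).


Tensor addition is component-wise: (A + B)_{ij} = A_{ij} + B_{ij}.
A_{21} = 1
B_{21} = -5
(A + B)_{21} = 1 + -5 = -4

-4


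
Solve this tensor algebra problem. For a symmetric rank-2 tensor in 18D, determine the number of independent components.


A symmetric rank-2 tensor in d dimensions has d(d+1)/2 independent components.
d = 18
d(d+1)/2 = 18 * 19 / 2 = 342 / 2 = 171

171


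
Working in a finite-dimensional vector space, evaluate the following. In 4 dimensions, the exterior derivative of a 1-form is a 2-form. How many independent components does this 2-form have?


The exterior derivative of a p-form is a (p+1)-form.
Its number of independent components is C(n, p+1).
n = 4, p+1 = 2
C(4, 2) = 6

6


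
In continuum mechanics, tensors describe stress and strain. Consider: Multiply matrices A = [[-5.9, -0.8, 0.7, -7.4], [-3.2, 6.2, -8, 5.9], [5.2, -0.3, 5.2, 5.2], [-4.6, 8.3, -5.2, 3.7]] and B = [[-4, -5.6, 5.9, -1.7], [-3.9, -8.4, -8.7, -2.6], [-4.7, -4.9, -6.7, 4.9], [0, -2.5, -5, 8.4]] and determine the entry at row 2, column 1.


(AB)_{ij} = sum_k A_{ik} B_{kj}.
For i=2, j=1:
A_{21} * B_{11} = -3.2 * -4 = 12.8
A_{22} * B_{21} = 6.2 * -3.9 = -24.18
A_{23} * B_{31} = -8 * -4.7 = 37.6
A_{24} * B_{41} = 5.9 * 0 = 0
Sum = 12.8 + -24.18 + 37.6 + 0 = 26.22

26.22


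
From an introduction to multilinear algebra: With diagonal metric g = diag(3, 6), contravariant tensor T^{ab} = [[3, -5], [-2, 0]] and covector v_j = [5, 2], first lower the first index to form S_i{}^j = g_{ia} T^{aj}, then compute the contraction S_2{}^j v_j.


Step 1: lower the first index. For a diagonal metric, g_{ia} T^{aj} = g_{ii} T^{ij} (no sum on i).
g_{22} = 6
S_2{}^1 = 6 * T^{21} = 6 * -2 = -12
S_2{}^2 = 6 * T^{22} = 6 * 0 = 0
Step 2: contract S_2{}^j with v_j.
S_2{}^1 * v_1 = -12 * 5 = -60
S_2{}^2 * v_2 = 0 * 2 = 0
Result = -60 + 0 = -60

-60


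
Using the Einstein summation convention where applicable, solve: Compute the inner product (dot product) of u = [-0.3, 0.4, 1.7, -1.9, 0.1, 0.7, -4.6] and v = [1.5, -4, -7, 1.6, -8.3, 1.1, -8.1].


The inner product u . v = sum of u_i * v_i.
Term-by-term: -0.3 * 1.5, 0.4 * -4, 1.7 * -7, -1.9 * 1.6, 0.1 * -8.3, 0.7 * 1.1, -4.6 * -8.1
Products: -0.45, -1.6, -11.9, -3.04, -0.83, 0.77, 37.26
Sum = -0.45 + -1.6 + -11.9 + -3.04 + -0.83 + 0.77 + 37.26 = 20.21

20.21


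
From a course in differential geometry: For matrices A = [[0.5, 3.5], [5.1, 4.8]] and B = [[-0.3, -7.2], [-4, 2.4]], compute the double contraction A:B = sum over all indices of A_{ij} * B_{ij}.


A:B = sum over all i,j of A_{ij} * B_{ij}.
Row 1: 0.5*-0.3=-0.15, 3.5*-7.2=-25.2 => row sum = -25.35
Row 2: 5.1*-4=-20.4, 4.8*2.4=11.52 => row sum = -8.88
Total = -25.35 + -8.88 = -34.23

-34.23


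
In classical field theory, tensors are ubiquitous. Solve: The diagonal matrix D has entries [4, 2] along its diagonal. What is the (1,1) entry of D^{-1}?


For a diagonal matrix, the inverse has entries (D^{-1})_{ii} = 1/d_{ii}.
The diagonal entries are: d_{11} = 4, d_{22} = 2
We need (D^{-1})_{11} = 1/d_{11} = 1/4 = 1/4

1/4


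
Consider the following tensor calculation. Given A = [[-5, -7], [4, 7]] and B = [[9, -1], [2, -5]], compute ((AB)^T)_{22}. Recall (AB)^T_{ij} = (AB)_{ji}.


(AB)^T_{ij} = (AB)_{ji} = sum_k A_{jk} B_{ki}.
For i=2, j=2 we need (AB)_{22}:
A_{21} * B_{12} = 4 * -1 = -4
A_{22} * B_{22} = 7 * -5 = -35
Sum = -4 + -35 = -39

-39


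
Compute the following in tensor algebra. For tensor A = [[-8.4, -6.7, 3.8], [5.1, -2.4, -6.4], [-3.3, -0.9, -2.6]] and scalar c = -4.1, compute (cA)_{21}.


Scalar multiplication: (cA)_{ij} = c * A_{ij}.
c = -4.1
A_{21} = 5.1
(cA)_{21} = -4.1 * 5.1 = -20.91

-20.91


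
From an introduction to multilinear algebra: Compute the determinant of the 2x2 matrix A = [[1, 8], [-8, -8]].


For a 2x2 matrix [[a, b], [c, d]], det = a*d - b*c.
a = 1, b = 8, c = -8, d = -8
a*d = 1 * -8 = -8
b*c = 8 * -8 = -64
det = -8 - -64 = 56

56


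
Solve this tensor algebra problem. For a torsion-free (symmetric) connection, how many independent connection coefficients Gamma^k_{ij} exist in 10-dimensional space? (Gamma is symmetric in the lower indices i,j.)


Christoffel symbols Gamma^k_{ij} are symmetric in i,j, so there are d * d(d+1)/2 independent symbols.
d = 10
d(d+1)/2 = 10 * 11 / 2 = 55
Total = 10 * 55 = 550

550


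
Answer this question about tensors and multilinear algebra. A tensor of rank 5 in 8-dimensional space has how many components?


The number of components of a rank-r tensor in d dimensions is d^r.
Here d = 8 and r = 5.
8^5 = 32768

32768


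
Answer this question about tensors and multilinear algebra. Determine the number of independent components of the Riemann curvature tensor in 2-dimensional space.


The Riemann tensor in d dimensions has d^2(d^2 - 1)/12 independent components.
d = 2, so d^2 = 4
d^2 - 1 = 3
d^2(d^2 - 1) = 4 * 3 = 12
Divide by 12: 12 / 12 = 1

1


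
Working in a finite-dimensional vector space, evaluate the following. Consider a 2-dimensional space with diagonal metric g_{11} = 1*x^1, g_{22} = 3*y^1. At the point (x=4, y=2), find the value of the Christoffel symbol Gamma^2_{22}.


For a diagonal metric, Gamma^k_{ij} = (1/2) g^{kk} (dg_{ik}/dx_j + dg_{jk}/dx_i - dg_{ij}/dx_k).
The metric is diagonal, so g_{ab} = 0 for a != b.
At the given point: g_{11} = 4, g_{22} = 6
g^{22} = 1/6
dg_{22}/dx_2 = dg_{22}/dx_2 = 3
dg_{22}/dx_2 = dg_{22}/dx_2 = 3
dg_{22}/dx_2 = dg_{22}/dx_2 = 3
Numerator = 3 + 3 - 3 = 3
Gamma^2_{22} = 3 / (2 * 6) = 1/4

1/4


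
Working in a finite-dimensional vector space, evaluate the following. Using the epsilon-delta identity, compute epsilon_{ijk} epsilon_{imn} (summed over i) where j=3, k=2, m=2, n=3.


Using the identity: epsilon_{ijk} epsilon_{imn} = delta_{jm} delta_{kn} - delta_{jn} delta_{km}.
delta_{32} = 0
delta_{23} = 0
delta_{33} = 1
delta_{22} = 1
Result = 0 * 0 - 1 * 1 = 0 - 1 = -1

-1


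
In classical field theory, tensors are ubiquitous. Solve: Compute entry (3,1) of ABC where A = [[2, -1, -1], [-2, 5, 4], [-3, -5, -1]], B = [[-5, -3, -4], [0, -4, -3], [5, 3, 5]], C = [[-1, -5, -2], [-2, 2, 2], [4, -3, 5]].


(ABC)_{31} = sum_m (AB)_{3m} C_{m1}. First compute row 3 of AB.
(AB)_{31} = -3*-5 + -5*0 + -1*5 = 10
(AB)_{32} = -3*-3 + -5*-4 + -1*3 = 26
(AB)_{33} = -3*-4 + -5*-3 + -1*5 = 22
Now contract with column 1 of C:
(AB)_{31} * C_{11} = 10 * -1 = -10
(AB)_{32} * C_{21} = 26 * -2 = -52
(AB)_{33} * C_{31} = 22 * 4 = 88
(ABC)_{31} = -10 + -52 + 88 = 26

26


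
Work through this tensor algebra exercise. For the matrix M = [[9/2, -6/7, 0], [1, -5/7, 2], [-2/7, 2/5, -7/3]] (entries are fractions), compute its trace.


The trace is the sum of diagonal entries.
Diagonal: M[1,1] = 9/2, M[2,2] = -5/7, M[3,3] = -7/3
Tr(M) = 9/2 + -5/7 + -7/3
Computing step by step:
After adding M[1,1]: 9/2
After adding M[2,2]: 53/14
After adding M[3,3]: 61/42
Tr(M) = 61/42

61/42
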